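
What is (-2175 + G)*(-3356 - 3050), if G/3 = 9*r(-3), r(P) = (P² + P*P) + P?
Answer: 11338620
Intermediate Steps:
r(P) = P + 2*P² (r(P) = (P² + P²) + P = 2*P² + P = P + 2*P²)
G = 405 (G = 3*(9*(-3*(1 + 2*(-3)))) = 3*(9*(-3*(1 - 6))) = 3*(9*(-3*(-5))) = 3*(9*15) = 3*135 = 405)
(-2175 + G)*(-3356 - 3050) = (-2175 + 405)*(-3356 - 3050) = -1770*(-6406) = 11338620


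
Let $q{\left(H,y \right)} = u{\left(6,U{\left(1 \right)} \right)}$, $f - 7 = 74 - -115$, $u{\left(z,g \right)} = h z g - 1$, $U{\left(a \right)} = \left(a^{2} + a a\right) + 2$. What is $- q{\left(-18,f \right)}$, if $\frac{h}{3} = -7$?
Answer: $505$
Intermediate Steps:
$h = -21$ ($h = 3 \left(-7\right) = -21$)
$U{\left(a \right)} = 2 + 2 a^{2}$ ($U{\left(a \right)} = \left(a^{2} + a^{2}\right) + 2 = 2 a^{2} + 2 = 2 + 2 a^{2}$)
$u{\left(z,g \right)} = -1 - 21 g z$ ($u{\left(z,g \right)} = - 21 z g - 1 = - 21 g z - 1 = -1 - 21 g z$)
$f = 196$ ($f = 7 + \left(74 - -115\right) = 7 + \left(74 + 115\right) = 7 + 189 = 196$)
$q{\left(H,y \right)} = -505$ ($q{\left(H,y \right)} = -1 - 21 \left(2 + 2 \cdot 1^{2}\right) 6 = -1 - 21 \left(2 + 2 \cdot 1\right) 6 = -1 - 21 \left(2 + 2\right) 6 = -1 - 84 \cdot 6 = -1 - 504 = -505$)
$- q{\left(-18,f \right)} = \left(-1\right) \left(-505\right) = 505$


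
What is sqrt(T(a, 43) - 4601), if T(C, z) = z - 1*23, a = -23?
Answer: 3*I*sqrt(509) ≈ 67.683*I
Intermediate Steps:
T(C, z) = -23 + z (T(C, z) = z - 23 = -23 + z)
sqrt(T(a, 43) - 4601) = sqrt((-23 + 43) - 4601) = sqrt(20 - 4601) = sqrt(-4581) = 3*I*sqrt(509)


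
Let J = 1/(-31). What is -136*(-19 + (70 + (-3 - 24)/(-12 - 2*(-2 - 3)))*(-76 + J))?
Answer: 26846196/31 ≈ 8.6601e+5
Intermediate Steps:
J = -1/31 ≈ -0.032258
-136*(-19 + (70 + (-3 - 24)/(-12 - 2*(-2 - 3)))*(-76 + J)) = -136*(-19 + (70 + (-3 - 24)/(-12 - 2*(-2 - 3)))*(-76 - 1/31)) = -136*(-19 + (70 - 27/(-12 - 2*(-5)))*(-2357/31)) = -136*(-19 + (70 - 27/(-12 + 10))*(-2357/31)) = -136*(-19 + (70 - 27/(-2))*(-2357/31)) = -136*(-19 + (70 - 27*(-½))*(-2357/31)) = -136*(-19 + (70 + 27/2)*(-2357/31)) = -136*(-19 + (167/2)*(-2357/31)) = -136*(-19 - 393619/62) = -136*(-394797/62) = 26846196/31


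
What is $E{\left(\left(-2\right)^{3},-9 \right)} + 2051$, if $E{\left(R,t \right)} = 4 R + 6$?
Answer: $2025$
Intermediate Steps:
$E{\left(R,t \right)} = 6 + 4 R$
$E{\left(\left(-2\right)^{3},-9 \right)} + 2051 = \left(6 + 4 \left(-2\right)^{3}\right) + 2051 = \left(6 + 4 \left(-8\right)\right) + 2051 = \left(6 - 32\right) + 2051 = -26 + 2051 = 2025$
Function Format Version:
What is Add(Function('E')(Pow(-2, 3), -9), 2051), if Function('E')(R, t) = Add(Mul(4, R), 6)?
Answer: 2025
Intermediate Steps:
Function('E')(R, t) = Add(6, Mul(4, R))
Add(Function('E')(Pow(-2, 3), -9), 2051) = Add(Add(6, Mul(4, Pow(-2, 3))), 2051) = Add(Add(6, Mul(4, -8)), 2051) = Add(Add(6, -32), 2051) = Add(-26, 2051) = 2025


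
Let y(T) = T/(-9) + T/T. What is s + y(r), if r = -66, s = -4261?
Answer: -12758/3 ≈ -4252.7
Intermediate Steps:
y(T) = 1 - T/9 (y(T) = T*(-⅑) + 1 = -T/9 + 1 = 1 - T/9)
s + y(r) = -4261 + (1 - ⅑*(-66)) = -4261 + (1 + 22/3) = -4261 + 25/3 = -12758/3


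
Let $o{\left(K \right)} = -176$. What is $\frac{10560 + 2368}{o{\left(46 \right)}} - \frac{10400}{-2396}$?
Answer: $- \frac{455392}{6589} \approx -69.114$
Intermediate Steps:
$\frac{10560 + 2368}{o{\left(46 \right)}} - \frac{10400}{-2396} = \frac{10560 + 2368}{-176} - \frac{10400}{-2396} = 12928 \left(- \frac{1}{176}\right) - - \frac{2600}{599} = - \frac{808}{11} + \frac{2600}{599} = - \frac{455392}{6589}$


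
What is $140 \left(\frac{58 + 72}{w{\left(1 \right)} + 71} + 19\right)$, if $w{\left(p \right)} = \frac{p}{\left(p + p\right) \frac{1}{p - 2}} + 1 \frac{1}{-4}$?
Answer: $\frac{820260}{281} \approx 2919.1$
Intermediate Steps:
$w{\left(p \right)} = - \frac{5}{4} + \frac{p}{2}$ ($w{\left(p \right)} = \frac{p}{2 p \frac{1}{-2 + p}} + 1 \left(- \frac{1}{4}\right) = \frac{p}{2 p \frac{1}{-2 + p}} - \frac{1}{4} = p \frac{-2 + p}{2 p} - \frac{1}{4} = \left(-1 + \frac{p}{2}\right) - \frac{1}{4} = - \frac{5}{4} + \frac{p}{2}$)
$140 \left(\frac{58 + 72}{w{\left(1 \right)} + 71} + 19\right) = 140 \left(\frac{58 + 72}{\left(- \frac{5}{4} + \frac{1}{2} \cdot 1\right) + 71} + 19\right) = 140 \left(\frac{130}{\left(- \frac{5}{4} + \frac{1}{2}\right) + 71} + 19\right) = 140 \left(\frac{130}{- \frac{3}{4} + 71} + 19\right) = 140 \left(\frac{130}{\frac{281}{4}} + 19\right) = 140 \left(130 \cdot \frac{4}{281} + 19\right) = 140 \left(\frac{520}{281} + 19\right) = 140 \cdot \frac{5859}{281} = \frac{820260}{281}$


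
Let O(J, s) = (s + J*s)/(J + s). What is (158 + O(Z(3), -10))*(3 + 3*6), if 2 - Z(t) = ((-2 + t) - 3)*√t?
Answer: 45024/13 + 1155*√3/13 ≈ 3617.3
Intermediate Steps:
Z(t) = 2 - √t*(-5 + t) (Z(t) = 2 - ((-2 + t) - 3)*√t = 2 - (-5 + t)*√t = 2 - √t*(-5 + t))
O(J, s) = (s + J*s)/(J + s)
(158 + O(Z(3), -10))*(3 + 3*6) = (158 - 10*(1 + (2 - 3^(3/2) + 5*√3))/((2 - 3^(3/2) + 5*√3) - 10))*(3 + 3*6) = (158 - 10*(1 + (2 - 3*√3 + 5*√3))/((2 - 3*√3 + 5*√3) - 10))*(3 + 18) = (158 - 10*(1 + (2 - 3*√3 + 5*√3))/((2 - 3*√3 + 5*√3) - 10))*21 = (158 - 10*(1 + (2 + 2*√3))/((2 + 2*√3) - 10))*21 = (158 - 10*(3 + 2*√3)/(-8 + 2*√3))*21 = 3318 - 210*(3 + 2*√3)/(-8 + 2*√3)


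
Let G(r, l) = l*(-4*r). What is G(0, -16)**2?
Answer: 0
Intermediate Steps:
G(r, l) = -4*l*r
G(0, -16)**2 = (-4*(-16)*0)**2 = 0**2 = 0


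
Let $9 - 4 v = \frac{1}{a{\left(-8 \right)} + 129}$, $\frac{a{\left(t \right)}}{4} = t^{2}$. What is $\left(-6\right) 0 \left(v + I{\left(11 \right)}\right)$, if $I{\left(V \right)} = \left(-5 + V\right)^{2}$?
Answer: $0$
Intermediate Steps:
$a{\left(t \right)} = 4 t^{2}$
$v = \frac{866}{385}$ ($v = \frac{9}{4} - \frac{1}{4 \left(4 \left(-8\right)^{2} + 129\right)} = \frac{9}{4} - \frac{1}{4 \left(4 \cdot 64 + 129\right)} = \frac{9}{4} - \frac{1}{4 \left(256 + 129\right)} = \frac{9}{4} - \frac{1}{4 \cdot 385} = \frac{9}{4} - \frac{1}{1540} = \frac{866}{385} \approx 2.2494$)
$\left(-6\right) 0 \left(v + I{\left(11 \right)}\right) = \left(-6\right) 0 \left(\frac{866}{385} + \left(-5 + 11\right)^{2}\right) = 0 \left(\frac{866}{385} + 6^{2}\right) = 0 \left(\frac{866}{385} + 36\right) = 0 \cdot \frac{14726}{385} = 0$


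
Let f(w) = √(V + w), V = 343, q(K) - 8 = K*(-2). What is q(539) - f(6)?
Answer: -1070 - √349 ≈ -1088.7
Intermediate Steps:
q(K) = 8 - 2*K (q(K) = 8 + K*(-2) = 8 - 2*K)
f(w) = √(343 + w)
q(539) - f(6) = (8 - 2*539) - √(343 + 6) = (8 - 1078) - √349 = -1070 - √349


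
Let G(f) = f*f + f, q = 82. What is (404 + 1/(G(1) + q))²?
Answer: 1151719969/7056 ≈ 1.6323e+5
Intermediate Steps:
G(f) = f + f² (G(f) = f² + f = f + f²)
(404 + 1/(G(1) + q))² = (404 + 1/(1*(1 + 1) + 82))² = (404 + 1/(1*2 + 82))² = (404 + 1/(2 + 82))² = (404 + 1/84)² = (33937/84)² = 1151719969/7056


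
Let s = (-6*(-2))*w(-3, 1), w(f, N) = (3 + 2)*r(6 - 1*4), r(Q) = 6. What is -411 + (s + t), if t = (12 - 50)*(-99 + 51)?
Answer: 1773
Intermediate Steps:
w(f, N) = 30 (w(f, N) = (3 + 2)*6 = 5*6 = 30)
s = 360 (s = -6*(-2)*30 = 12*30 = 360)
t = 1824 (t = -38*(-48) = 1824)
-411 + (s + t) = -411 + (360 + 1824) = -411 + 2184 = 1773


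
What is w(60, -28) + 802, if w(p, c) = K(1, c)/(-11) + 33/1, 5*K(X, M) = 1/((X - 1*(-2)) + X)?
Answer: 183699/220 ≈ 835.00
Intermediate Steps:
K(X, M) = 1/(5*(2 + 2*X)) (K(X, M) = 1/(5*((X - 1*(-2)) + X)) = 1/(5*((X + 2) + X)) = 1/(5*((2 + X) + X)) = 1/(5*(2 + 2*X)))
w(p, c) = 7259/220 (w(p, c) = (1/(10*(1 + 1)))/(-11) + 33/1 = ((1/10)/2)*(-1/11) + 33*1 = ((1/10)*(1/2))*(-1/11) + 33 = (1/20)*(-1/11) + 33 = -1/220 + 33 = 7259/220)
w(60, -28) + 802 = 7259/220 + 802 = 183699/220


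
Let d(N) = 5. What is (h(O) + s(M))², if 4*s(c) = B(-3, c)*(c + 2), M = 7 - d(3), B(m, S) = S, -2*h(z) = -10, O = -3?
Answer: 49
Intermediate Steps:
h(z) = 5 (h(z) = -½*(-10) = 5)
M = 2 (M = 7 - 1*5 = 7 - 5 = 2)
s(c) = c*(2 + c)/4 (s(c) = (c*(c + 2))/4 = (c*(2 + c))/4 = c*(2 + c)/4)
(h(O) + s(M))² = (5 + (¼)*2*(2 + 2))² = (5 + (¼)*2*4)² = (5 + 2)² = 7² = 49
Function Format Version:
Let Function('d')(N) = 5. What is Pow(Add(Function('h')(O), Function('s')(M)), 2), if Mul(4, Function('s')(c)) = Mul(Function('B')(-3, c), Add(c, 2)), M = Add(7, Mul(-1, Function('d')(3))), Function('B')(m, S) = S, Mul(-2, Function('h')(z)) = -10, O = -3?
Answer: 49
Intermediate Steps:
Function('h')(z) = 5 (Function('h')(z) = Mul(Rational(-1, 2), -10) = 5)
M = 2 (M = Add(7, Mul(-1, 5)) = Add(7, -5) = 2)
Function('s')(c) = Mul(Rational(1, 4), c, Add(2, c)) (Function('s')(c) = Mul(Rational(1, 4), Mul(c, Add(c, 2))) = Mul(Rational(1, 4), Mul(c, Add(2, c))) = Mul(Rational(1, 4), c, Add(2, c)))
Pow(Add(Function('h')(O), Function('s')(M)), 2) = Pow(Add(5, Mul(Rational(1, 4), 2, Add(2, 2))), 2) = Pow(Add(5, Mul(Rational(1, 4), 2, 4)), 2) = Pow(Add(5, 2), 2) = Pow(7, 2) = 49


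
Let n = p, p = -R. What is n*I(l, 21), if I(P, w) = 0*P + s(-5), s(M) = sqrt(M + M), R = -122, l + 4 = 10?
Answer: 122*I*sqrt(10) ≈ 385.8*I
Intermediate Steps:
l = 6 (l = -4 + 10 = 6)
s(M) = sqrt(2)*sqrt(M) (s(M) = sqrt(2*M) = sqrt(2)*sqrt(M))
p = 122 (p = -1*(-122) = 122)
I(P, w) = I*sqrt(10) (I(P, w) = 0*P + sqrt(2)*sqrt(-5) = 0 + sqrt(2)*(I*sqrt(5)) = 0 + I*sqrt(10) = I*sqrt(10))
n = 122
n*I(l, 21) = 122*(I*sqrt(10)) = 122*I*sqrt(10)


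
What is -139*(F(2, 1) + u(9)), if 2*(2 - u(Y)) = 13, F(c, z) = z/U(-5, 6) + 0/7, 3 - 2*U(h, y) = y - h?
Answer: 2641/4 ≈ 660.25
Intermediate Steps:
U(h, y) = 3/2 + h/2 - y/2 (U(h, y) = 3/2 - (y - h)/2 = 3/2 + (h/2 - y/2) = 3/2 + h/2 - y/2)
F(c, z) = -z/4 (F(c, z) = z/(3/2 + (½)*(-5) - ½*6) + 0/7 = z/(3/2 - 5/2 - 3) + 0*(⅐) = z/(-4) + 0 = z*(-¼) + 0 = -z/4 + 0 = -z/4)
u(Y) = -9/2 (u(Y) = 2 - ½*13 = 2 - 13/2 = -9/2)
-139*(F(2, 1) + u(9)) = -139*(-¼*1 - 9/2) = -139*(-¼ - 9/2) = -139*(-19/4) = 2641/4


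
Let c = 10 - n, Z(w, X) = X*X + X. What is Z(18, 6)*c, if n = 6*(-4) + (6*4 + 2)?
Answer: 336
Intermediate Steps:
Z(w, X) = X + X² (Z(w, X) = X² + X = X + X²)
n = 2 (n = -24 + (24 + 2) = -24 + 26 = 2)
c = 8 (c = 10 - 1*2 = 10 - 2 = 8)
Z(18, 6)*c = (6*(1 + 6))*8 = (6*7)*8 = 42*8 = 336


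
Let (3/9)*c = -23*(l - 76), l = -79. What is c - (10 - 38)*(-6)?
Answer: 10527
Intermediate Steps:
c = 10695 (c = 3*(-23*(-79 - 76)) = 3*(-23*(-155)) = 3*3565 = 10695)
c - (10 - 38)*(-6) = 10695 - (10 - 38)*(-6) = 10695 - (-28)*(-6) = 10695 - 1*168 = 10695 - 168 = 10527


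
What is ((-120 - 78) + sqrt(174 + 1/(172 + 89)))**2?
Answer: (17226 - sqrt(1317035))**2/7569 ≈ 34154.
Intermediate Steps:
((-120 - 78) + sqrt(174 + 1/(172 + 89)))**2 = (-198 + sqrt(174 + 1/261))**2 = (-198 + sqrt(45415/261))**2 = (-198 + sqrt(1317035)/87)**2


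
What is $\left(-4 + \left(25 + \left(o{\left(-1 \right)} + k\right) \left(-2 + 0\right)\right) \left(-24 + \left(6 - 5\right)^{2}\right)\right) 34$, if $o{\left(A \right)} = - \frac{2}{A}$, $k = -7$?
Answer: $-27506$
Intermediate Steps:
$\left(-4 + \left(25 + \left(o{\left(-1 \right)} + k\right) \left(-2 + 0\right)\right) \left(-24 + \left(6 - 5\right)^{2}\right)\right) 34 = \left(-4 + \left(25 + \left(- \frac{2}{-1} - 7\right) \left(-2 + 0\right)\right) \left(-24 + \left(6 - 5\right)^{2}\right)\right) 34 = \left(-4 + \left(25 + \left(\left(-2\right) \left(-1\right) - 7\right) \left(-2\right)\right) \left(-24 + 1^{2}\right)\right) 34 = \left(-4 + \left(25 + \left(2 - 7\right) \left(-2\right)\right) \left(-24 + 1\right)\right) 34 = \left(-4 + \left(25 - -10\right) \left(-23\right)\right) 34 = \left(-4 + \left(25 + 10\right) \left(-23\right)\right) 34 = \left(-4 + 35 \left(-23\right)\right) 34 = \left(-4 - 805\right) 34 = \left(-809\right) 34 = -27506$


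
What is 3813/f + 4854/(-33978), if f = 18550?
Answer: 1163/18550 ≈ 0.062695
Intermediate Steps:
3813/f + 4854/(-33978) = 3813/18550 + 4854/(-33978) = 3813*(1/18550) + 4854*(-1/33978) = 3813/18550 - ⅐ = 1163/18550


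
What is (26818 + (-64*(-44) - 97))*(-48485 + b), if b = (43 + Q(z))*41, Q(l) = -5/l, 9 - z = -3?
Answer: -16566387653/12 ≈ -1.3805e+9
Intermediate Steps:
z = 12 (z = 9 - 1*(-3) = 9 + 3 = 12)
b = 20951/12 (b = (43 - 5/12)*41 = (511/12)*41 = 20951/12 ≈ 1745.9)
(26818 + (-64*(-44) - 97))*(-48485 + b) = (26818 + (-64*(-44) - 97))*(-48485 + 20951/12) = (26818 + (2816 - 97))*(-560869/12) = (26818 + 2719)*(-560869/12) = 29537*(-560869/12) = -16566387653/12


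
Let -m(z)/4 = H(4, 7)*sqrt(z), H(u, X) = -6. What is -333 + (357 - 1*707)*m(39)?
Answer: -333 - 8400*sqrt(39) ≈ -52791.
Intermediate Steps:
m(z) = 24*sqrt(z) (m(z) = -(-24)*sqrt(z) = 24*sqrt(z))
-333 + (357 - 1*707)*m(39) = -333 + (357 - 1*707)*(24*sqrt(39)) = -333 + (357 - 707)*(24*sqrt(39)) = -333 - 8400*sqrt(39)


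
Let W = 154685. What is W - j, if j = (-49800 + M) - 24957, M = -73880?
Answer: 303322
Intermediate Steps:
j = -148637 (j = (-49800 - 73880) - 24957 = -123680 - 24957 = -148637)
W - j = 154685 - 1*(-148637) = 154685 + 148637 = 303322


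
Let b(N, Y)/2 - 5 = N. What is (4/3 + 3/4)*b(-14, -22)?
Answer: -75/2 ≈ -37.500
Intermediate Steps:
b(N, Y) = 10 + 2*N
(4/3 + 3/4)*b(-14, -22) = (4/3 + 3/4)*(10 + 2*(-14)) = (4*(1/3) + 3*(1/4))*(10 - 28) = (4/3 + 3/4)*(-18) = (25/12)*(-18) = -75/2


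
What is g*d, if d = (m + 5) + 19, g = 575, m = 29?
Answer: 30475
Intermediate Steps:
d = 53 (d = (29 + 5) + 19 = 34 + 19 = 53)
g*d = 575*53 = 30475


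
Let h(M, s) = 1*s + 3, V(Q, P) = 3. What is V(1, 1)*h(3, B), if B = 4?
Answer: 21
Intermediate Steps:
h(M, s) = 3 + s (h(M, s) = s + 3 = 3 + s)
V(1, 1)*h(3, B) = 3*(3 + 4) = 3*7 = 21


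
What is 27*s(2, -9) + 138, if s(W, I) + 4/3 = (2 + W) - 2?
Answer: 156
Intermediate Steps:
s(W, I) = -4/3 + W (s(W, I) = -4/3 + ((2 + W) - 2) = -4/3 + W)
27*s(2, -9) + 138 = 27*(-4/3 + 2) + 138 = 27*(⅔) + 138 = 18 + 138 = 156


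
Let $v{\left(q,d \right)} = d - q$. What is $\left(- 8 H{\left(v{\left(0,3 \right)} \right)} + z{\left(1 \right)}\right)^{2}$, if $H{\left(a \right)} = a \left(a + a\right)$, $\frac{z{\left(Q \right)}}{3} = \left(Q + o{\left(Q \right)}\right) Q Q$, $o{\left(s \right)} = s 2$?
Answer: $18225$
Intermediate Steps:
$o{\left(s \right)} = 2 s$
$z{\left(Q \right)} = 9 Q^{3}$ ($z{\left(Q \right)} = 3 \left(Q + 2 Q\right) Q Q = 3 \cdot 3 Q Q Q = 3 \cdot 3 Q^{2} Q = 3 \cdot 3 Q^{3} = 9 Q^{3}$)
$H{\left(a \right)} = 2 a^{2}$ ($H{\left(a \right)} = a 2 a = 2 a^{2}$)
$\left(- 8 H{\left(v{\left(0,3 \right)} \right)} + z{\left(1 \right)}\right)^{2} = \left(- 8 \cdot 2 \left(3 - 0\right)^{2} + 9 \cdot 1^{3}\right)^{2} = \left(- 8 \cdot 2 \left(3 + 0\right)^{2} + 9 \cdot 1\right)^{2} = \left(- 8 \cdot 2 \cdot 3^{2} + 9\right)^{2} = \left(- 8 \cdot 2 \cdot 9 + 9\right)^{2} = \left(\left(-8\right) 18 + 9\right)^{2} = \left(-144 + 9\right)^{2} = \left(-135\right)^{2} = 18225$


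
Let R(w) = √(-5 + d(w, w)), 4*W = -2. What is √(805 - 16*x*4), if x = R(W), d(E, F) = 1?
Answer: √(805 - 128*I) ≈ 28.461 - 2.2487*I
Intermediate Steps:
W = -½ (W = (¼)*(-2) = -½ ≈ -0.50000)
R(w) = 2*I (R(w) = √(-5 + 1) = √(-4) = 2*I)
x = 2*I ≈ 2.0*I
√(805 - 16*x*4) = √(805 - 32*I*4) = √(805 - 128*I)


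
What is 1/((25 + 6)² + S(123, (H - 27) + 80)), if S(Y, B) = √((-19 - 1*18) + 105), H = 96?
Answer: 961/923453 - 2*√17/923453 ≈ 0.0010317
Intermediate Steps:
S(Y, B) = 2*√17 (S(Y, B) = √((-19 - 18) + 105) = √(-37 + 105) = √68 = 2*√17)
1/((25 + 6)² + S(123, (H - 27) + 80)) = 1/((25 + 6)² + 2*√17) = 1/(31² + 2*√17) = 1/(961 + 2*√17)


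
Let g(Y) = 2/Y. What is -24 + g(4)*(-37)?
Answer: -85/2 ≈ -42.500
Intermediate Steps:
-24 + g(4)*(-37) = -24 + (2/4)*(-37) = -24 + (2*(¼))*(-37) = -24 + (½)*(-37) = -24 - 37/2 = -85/2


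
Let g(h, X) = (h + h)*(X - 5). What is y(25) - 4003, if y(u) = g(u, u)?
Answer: -3003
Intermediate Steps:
g(h, X) = 2*h*(-5 + X) (g(h, X) = (2*h)*(-5 + X) = 2*h*(-5 + X))
y(u) = 2*u*(-5 + u)
y(25) - 4003 = 2*25*(-5 + 25) - 4003 = 2*25*20 - 4003 = 1000 - 4003 = -3003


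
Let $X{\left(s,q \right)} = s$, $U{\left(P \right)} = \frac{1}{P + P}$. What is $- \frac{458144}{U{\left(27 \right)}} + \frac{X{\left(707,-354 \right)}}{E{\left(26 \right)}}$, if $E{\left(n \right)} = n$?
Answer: $- \frac{643233469}{26} \approx -2.474 \cdot 10^{7}$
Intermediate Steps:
$U{\left(P \right)} = \frac{1}{2 P}$
$- \frac{458144}{U{\left(27 \right)}} + \frac{X{\left(707,-354 \right)}}{E{\left(26 \right)}} = - \frac{458144}{\frac{1}{2} \cdot \frac{1}{27}} + \frac{707}{26} = - \frac{458144}{\frac{1}{2} \cdot \frac{1}{27}} + 707 \cdot \frac{1}{26} = - 458144 \frac{1}{\frac{1}{54}} + \frac{707}{26} = \left(-458144\right) 54 + \frac{707}{26} = -24739776 + \frac{707}{26} = - \frac{643233469}{26}$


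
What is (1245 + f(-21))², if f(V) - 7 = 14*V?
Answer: 917764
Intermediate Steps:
f(V) = 7 + 14*V
(1245 + f(-21))² = (1245 + (7 + 14*(-21)))² = (1245 + (7 - 294))² = (1245 - 287)² = 958² = 917764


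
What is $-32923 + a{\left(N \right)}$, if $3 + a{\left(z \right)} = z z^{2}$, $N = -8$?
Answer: $-33438$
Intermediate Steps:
$a{\left(z \right)} = -3 + z^{3}$ ($a{\left(z \right)} = -3 + z z^{2} = -3 + z^{3}$)
$-32923 + a{\left(N \right)} = -32923 + \left(-3 + \left(-8\right)^{3}\right) = -32923 - 515 = -33438$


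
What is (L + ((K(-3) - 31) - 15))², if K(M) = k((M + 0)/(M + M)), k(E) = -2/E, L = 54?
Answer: 16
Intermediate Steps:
K(M) = -4 (K(M) = -2*(M + M)/(M + 0) = -2/(M/((2*M))) = -2/(M*(1/(2*M))) = -2/½ = -2*2 = -4)
(L + ((K(-3) - 31) - 15))² = (54 + ((-4 - 31) - 15))² = (54 + (-35 - 15))² = (54 - 50)² = 4² = 16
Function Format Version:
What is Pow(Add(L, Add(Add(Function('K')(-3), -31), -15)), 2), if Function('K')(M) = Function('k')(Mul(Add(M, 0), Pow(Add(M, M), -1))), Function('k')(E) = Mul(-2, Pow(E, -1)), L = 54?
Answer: 16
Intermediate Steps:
Function('K')(M) = -4 (Function('K')(M) = Mul(-2, Pow(Mul(Add(M, 0), Pow(Add(M, M), -1)), -1)) = Mul(-2, Pow(Mul(M, Pow(Mul(2, M), -1)), -1)) = Mul(-2, Pow(Mul(M, Mul(Rational(1, 2), Pow(M, -1))), -1)) = Mul(-2, Pow(Rational(1, 2), -1)) = Mul(-2, 2) = -4)
Pow(Add(L, Add(Add(Function('K')(-3), -31), -15)), 2) = Pow(Add(54, Add(Add(-4, -31), -15)), 2) = Pow(Add(54, Add(-35, -15)), 2) = Pow(Add(54, -50), 2) = Pow(4, 2) = 16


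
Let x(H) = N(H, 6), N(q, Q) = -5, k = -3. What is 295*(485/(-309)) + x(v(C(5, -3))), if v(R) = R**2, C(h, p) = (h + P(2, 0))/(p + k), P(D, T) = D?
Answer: -144620/309 ≈ -468.03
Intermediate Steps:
C(h, p) = (2 + h)/(-3 + p) (C(h, p) = (h + 2)/(p - 3) = (2 + h)/(-3 + p))
x(H) = -5
295*(485/(-309)) + x(v(C(5, -3))) = 295*(485/(-309)) - 5 = 295*(485*(-1/309)) - 5 = 295*(-485/309) - 5 = -143075/309 - 5 = -144620/309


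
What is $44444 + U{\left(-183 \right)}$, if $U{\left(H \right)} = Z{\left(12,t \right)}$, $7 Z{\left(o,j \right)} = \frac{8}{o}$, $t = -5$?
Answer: $\frac{933326}{21} \approx 44444.0$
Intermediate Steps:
$Z{\left(o,j \right)} = \frac{8}{7 o}$ ($Z{\left(o,j \right)} = \frac{8 \frac{1}{o}}{7} = \frac{8}{7 o}$)
$U{\left(H \right)} = \frac{2}{21}$ ($U{\left(H \right)} = \frac{8}{7 \cdot 12} = \frac{8}{7} \cdot \frac{1}{12} = \frac{2}{21}$)
$44444 + U{\left(-183 \right)} = 44444 + \frac{2}{21} = \frac{933326}{21}$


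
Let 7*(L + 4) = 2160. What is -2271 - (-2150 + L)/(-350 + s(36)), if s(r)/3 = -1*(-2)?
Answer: -2740743/1204 ≈ -2276.4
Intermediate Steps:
L = 2132/7 (L = -4 + (⅐)*2160 = -4 + 2160/7 = 2132/7 ≈ 304.57)
s(r) = 6 (s(r) = 3*(-1*(-2)) = 3*2 = 6)
-2271 - (-2150 + L)/(-350 + s(36)) = -2271 - (-2150 + 2132/7)/(-350 + 6) = -2271 - (-12918)/(7*(-344)) = -2271 - (-12918)*(-1)/(7*344) = -2271 - 1*6459/1204 = -2271 - 6459/1204 = -2740743/1204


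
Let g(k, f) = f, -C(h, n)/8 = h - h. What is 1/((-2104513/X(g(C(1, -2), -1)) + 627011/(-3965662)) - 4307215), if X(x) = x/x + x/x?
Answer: -1982831/10626926547322 ≈ -1.8659e-7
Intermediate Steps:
C(h, n) = 0 (C(h, n) = -8*(h - h) = -8*0 = 0)
X(x) = 2 (X(x) = 1 + 1 = 2)
1/((-2104513/X(g(C(1, -2), -1)) + 627011/(-3965662)) - 4307215) = 1/((-2104513/2 + 627011/(-3965662)) - 4307215) = 1/((-2104513*1/2 + 627011*(-1/3965662)) - 4307215) = 1/((-2104513/2 - 627011/3965662) - 4307215) = 1/(-2086447121657/1982831 - 4307215) = 1/(-10626926547322/1982831) = -1982831/10626926547322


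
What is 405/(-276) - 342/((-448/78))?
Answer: 149607/2576 ≈ 58.077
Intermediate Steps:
405/(-276) - 342/((-448/78)) = 405*(-1/276) - 342/((-448*1/78)) = -135/92 - 342/(-224/39) = -135/92 - 342*(-39/224) = -135/92 + 6669/112 = 149607/2576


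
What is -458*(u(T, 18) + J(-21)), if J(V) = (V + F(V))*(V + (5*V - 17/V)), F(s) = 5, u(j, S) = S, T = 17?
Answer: -19438436/21 ≈ -9.2564e+5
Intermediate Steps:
J(V) = (5 + V)*(-17/V + 6*V) (J(V) = (V + 5)*(V + (5*V - 17/V)) = (5 + V)*(V + (-17/V + 5*V)) = (5 + V)*(-17/V + 6*V))
-458*(u(T, 18) + J(-21)) = -458*(18 + (-17 - 85/(-21) + 6*(-21)² + 30*(-21))) = -458*(18 + (-17 - 85*(-1/21) + 6*441 - 630)) = -458*(18 + (-17 + 85/21 + 2646 - 630)) = -458*(18 + 42064/21) = -458*42442/21 = -19438436/21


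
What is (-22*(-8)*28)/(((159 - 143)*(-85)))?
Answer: -308/85 ≈ -3.6235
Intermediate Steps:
(-22*(-8)*28)/(((159 - 143)*(-85))) = (176*28)/((16*(-85))) = 4928/(-1360) = 4928*(-1/1360) = -308/85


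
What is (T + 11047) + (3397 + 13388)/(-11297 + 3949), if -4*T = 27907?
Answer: 7472853/1837 ≈ 4068.0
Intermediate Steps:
T = -27907/4 (T = -¼*27907 = -27907/4 ≈ -6976.8)
(T + 11047) + (3397 + 13388)/(-11297 + 3949) = (-27907/4 + 11047) + (3397 + 13388)/(-11297 + 3949) = 16281/4 + 16785/(-7348) = 16281/4 + 16785*(-1/7348) = 16281/4 - 16785/7348 = 7472853/1837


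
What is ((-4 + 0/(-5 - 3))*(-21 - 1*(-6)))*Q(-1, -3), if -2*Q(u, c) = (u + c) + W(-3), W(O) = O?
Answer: 210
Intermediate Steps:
Q(u, c) = 3/2 - c/2 - u/2 (Q(u, c) = -((u + c) - 3)/2 = -((c + u) - 3)/2 = -(-3 + c + u)/2 = 3/2 - c/2 - u/2)
((-4 + 0/(-5 - 3))*(-21 - 1*(-6)))*Q(-1, -3) = ((-4 + 0/(-5 - 3))*(-21 - 1*(-6)))*(3/2 - 1/2*(-3) - 1/2*(-1)) = ((-4 + 0/(-8))*(-21 + 6))*(3/2 + 3/2 + 1/2) = ((-4 - 1/8*0)*(-15))*(7/2) = ((-4 + 0)*(-15))*(7/2) = -4*(-15)*(7/2) = 60*(7/2) = 210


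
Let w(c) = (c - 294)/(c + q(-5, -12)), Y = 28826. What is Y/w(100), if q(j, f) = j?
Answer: -1369235/97 ≈ -14116.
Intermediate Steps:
w(c) = (-294 + c)/(-5 + c) (w(c) = (c - 294)/(c - 5) = (-294 + c)/(-5 + c))
Y/w(100) = 28826/(((-294 + 100)/(-5 + 100))) = 28826/((-194/95)) = 28826/(((1/95)*(-194))) = 28826/(-194/95) = 28826*(-95/194) = -1369235/97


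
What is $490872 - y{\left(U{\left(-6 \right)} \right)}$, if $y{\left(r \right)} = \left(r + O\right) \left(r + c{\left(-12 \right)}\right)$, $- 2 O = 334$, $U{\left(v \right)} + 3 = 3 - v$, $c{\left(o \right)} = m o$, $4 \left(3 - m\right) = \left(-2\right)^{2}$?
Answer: $487974$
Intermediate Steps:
$m = 2$ ($m = 3 - \frac{\left(-2\right)^{2}}{4} = 3 - 1 = 2$)
$c{\left(o \right)} = 2 o$
$U{\left(v \right)} = - v$ ($U{\left(v \right)} = -3 - \left(-3 + v\right) = - v$)
$O = -167$ ($O = \left(- \frac{1}{2}\right) 334 = -167$)
$y{\left(r \right)} = \left(-167 + r\right) \left(-24 + r\right)$ ($y{\left(r \right)} = \left(r - 167\right) \left(r + 2 \left(-12\right)\right) = \left(-167 + r\right) \left(r - 24\right) = \left(-167 + r\right) \left(-24 + r\right)$)
$490872 - y{\left(U{\left(-6 \right)} \right)} = 490872 - \left(4008 + \left(\left(-1\right) \left(-6\right)\right)^{2} - 191 \left(\left(-1\right) \left(-6\right)\right)\right) = 490872 - \left(4008 + 6^{2} - 1146\right) = 490872 - \left(4008 + 36 - 1146\right) = 490872 - 2898 = 487974$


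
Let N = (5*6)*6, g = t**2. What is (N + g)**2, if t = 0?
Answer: 32400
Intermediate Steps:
g = 0 (g = 0**2 = 0)
N = 180 (N = 30*6 = 180)
(N + g)**2 = (180 + 0)**2 = 180**2 = 32400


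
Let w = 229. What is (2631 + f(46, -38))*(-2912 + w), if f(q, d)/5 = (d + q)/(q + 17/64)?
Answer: -20908487533/2961 ≈ -7.0613e+6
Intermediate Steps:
f(q, d) = 5*(d + q)/(17/64 + q) (f(q, d) = 5*((d + q)/(q + 17/64)) = 5*((d + q)/(17/64 + q)) = 5*(d + q)/(17/64 + q))
(2631 + f(46, -38))*(-2912 + w) = (2631 + 320*(-38 + 46)/(17 + 64*46))*(-2912 + 229) = (2631 + 320*8/(17 + 2944))*(-2683) = (2631 + 320*8/2961)*(-2683) = (2631 + 320*(1/2961)*8)*(-2683) = (2631 + 2560/2961)*(-2683) = (7792951/2961)*(-2683) = -20908487533/2961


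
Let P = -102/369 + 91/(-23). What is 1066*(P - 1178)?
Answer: -86957962/69 ≈ -1.2603e+6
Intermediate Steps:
P = -11975/2829 (P = -102*1/369 + 91*(-1/23) = -34/123 - 91/23 = -11975/2829 ≈ -4.2329)
1066*(P - 1178) = 1066*(-11975/2829 - 1178) = 1066*(-3344537/2829) = -86957962/69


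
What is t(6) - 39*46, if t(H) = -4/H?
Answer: -5384/3 ≈ -1794.7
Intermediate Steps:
t(6) - 39*46 = -4/6 - 39*46 = -4*⅙ - 1794 = -⅔ - 1794 = -5384/3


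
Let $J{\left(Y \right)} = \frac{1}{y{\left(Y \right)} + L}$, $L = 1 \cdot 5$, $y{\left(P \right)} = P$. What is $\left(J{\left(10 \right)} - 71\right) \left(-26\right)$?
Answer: $\frac{27664}{15} \approx 1844.3$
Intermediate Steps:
$L = 5$
$J{\left(Y \right)} = \frac{1}{5 + Y}$ ($J{\left(Y \right)} = \frac{1}{Y + 5} = \frac{1}{5 + Y}$)
$\left(J{\left(10 \right)} - 71\right) \left(-26\right) = \left(\frac{1}{5 + 10} - 71\right) \left(-26\right) = \left(\frac{1}{15} - 71\right) \left(-26\right) = \left(- \frac{1064}{15}\right) \left(-26\right) = \frac{27664}{15}$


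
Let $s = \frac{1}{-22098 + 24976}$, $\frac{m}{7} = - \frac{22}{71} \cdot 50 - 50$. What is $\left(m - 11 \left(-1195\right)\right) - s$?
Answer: $\frac{2592344039}{204338} \approx 12687.0$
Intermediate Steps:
$m = - \frac{32550}{71}$ ($m = 7 \left(- \frac{22}{71} \cdot 50 - 50\right) = 7 \left(\left(-22\right) \frac{1}{71} \cdot 50 - 50\right) = 7 \left(\left(- \frac{22}{71}\right) 50 - 50\right) = 7 \left(- \frac{1100}{71} - 50\right) = 7 \left(- \frac{4650}{71}\right) = - \frac{32550}{71} \approx -458.45$)
$s = \frac{1}{2878} \approx 0.00034746$
$\left(m - 11 \left(-1195\right)\right) - s = \left(- \frac{32550}{71} - 11 \left(-1195\right)\right) - \frac{1}{2878} = \left(- \frac{32550}{71} - -13145\right) - \frac{1}{2878} = \left(- \frac{32550}{71} + 13145\right) - \frac{1}{2878} = \frac{900745}{71} - \frac{1}{2878} = \frac{2592344039}{204338}$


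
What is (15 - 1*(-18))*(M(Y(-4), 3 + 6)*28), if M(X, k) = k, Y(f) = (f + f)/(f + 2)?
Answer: 8316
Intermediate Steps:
Y(f) = 2*f/(2 + f) (Y(f) = (2*f)/(2 + f) = 2*f/(2 + f))
(15 - 1*(-18))*(M(Y(-4), 3 + 6)*28) = (15 - 1*(-18))*((3 + 6)*28) = (15 + 18)*(9*28) = 33*252 = 8316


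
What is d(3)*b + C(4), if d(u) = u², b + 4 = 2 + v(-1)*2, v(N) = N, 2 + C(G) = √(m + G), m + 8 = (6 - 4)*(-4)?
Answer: -38 + 2*I*√3 ≈ -38.0 + 3.4641*I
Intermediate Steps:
m = -16 (m = -8 + (6 - 4)*(-4) = -8 + 2*(-4) = -8 - 8 = -16)
C(G) = -2 + √(-16 + G)
b = -4 (b = -4 + (2 - 1*2) = -4 + (2 - 2) = -4 + 0 = -4)
d(3)*b + C(4) = 3²*(-4) + (-2 + √(-16 + 4)) = 9*(-4) + (-2 + √(-12)) = -36 + (-2 + 2*I*√3) = -38 + 2*I*√3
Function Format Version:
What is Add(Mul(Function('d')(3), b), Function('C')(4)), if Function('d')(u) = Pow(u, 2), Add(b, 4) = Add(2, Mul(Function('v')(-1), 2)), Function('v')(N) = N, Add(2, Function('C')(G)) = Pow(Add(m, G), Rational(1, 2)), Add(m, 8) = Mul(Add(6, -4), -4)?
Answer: Add(-38, Mul(2, I, Pow(3, Rational(1, 2)))) ≈ Add(-38.000, Mul(3.4641, I))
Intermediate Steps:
m = -16 (m = Add(-8, Mul(Add(6, -4), -4)) = Add(-8, Mul(2, -4)) = Add(-8, -8) = -16)
Function('C')(G) = Add(-2, Pow(Add(-16, G), Rational(1, 2)))
b = -4 (b = Add(-4, Add(2, Mul(-1, 2))) = Add(-4, Add(2, -2)) = Add(-4, 0) = -4)
Add(Mul(Function('d')(3), b), Function('C')(4)) = Add(Mul(Pow(3, 2), -4), Add(-2, Pow(Add(-16, 4), Rational(1, 2)))) = Add(Mul(9, -4), Add(-2, Pow(-12, Rational(1, 2)))) = Add(-36, Add(-2, Mul(2, I, Pow(3, Rational(1, 2))))) = Add(-38, Mul(2, I, Pow(3, Rational(1, 2))))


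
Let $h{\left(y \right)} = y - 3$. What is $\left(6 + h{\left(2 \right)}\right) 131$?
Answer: $655$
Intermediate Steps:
$h{\left(y \right)} = -3 + y$ ($h{\left(y \right)} = y - 3 = -3 + y$)
$\left(6 + h{\left(2 \right)}\right) 131 = \left(6 + \left(-3 + 2\right)\right) 131 = \left(6 - 1\right) 131 = 5 \cdot 131 = 655$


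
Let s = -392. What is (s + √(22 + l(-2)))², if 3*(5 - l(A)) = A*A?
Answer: (1176 - √231)²/9 ≈ 1.4972e+5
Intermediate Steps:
l(A) = 5 - A²/3 (l(A) = 5 - A*A/3 = 5 - A²/3)
(s + √(22 + l(-2)))² = (-392 + √(22 + (5 - ⅓*(-2)²)))² = (-392 + √(22 + (5 - ⅓*4)))² = (-392 + √(22 + (5 - 4/3)))² = (-392 + √(22 + 11/3))² = (-392 + √(77/3))² = (-392 + √231/3)²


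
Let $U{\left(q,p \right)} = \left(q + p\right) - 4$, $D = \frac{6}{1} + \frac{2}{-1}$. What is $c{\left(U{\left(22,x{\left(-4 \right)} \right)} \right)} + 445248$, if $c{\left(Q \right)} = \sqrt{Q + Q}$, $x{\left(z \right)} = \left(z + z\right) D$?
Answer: $445248 + 2 i \sqrt{7} \approx 4.4525 \cdot 10^{5} + 5.2915 i$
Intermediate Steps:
$D = 4$ ($D = 6 \cdot 1 + 2 \left(-1\right) = 6 - 2 = 4$)
$x{\left(z \right)} = 8 z$ ($x{\left(z \right)} = \left(z + z\right) 4 = 2 z 4 = 8 z$)
$U{\left(q,p \right)} = -4 + p + q$ ($U{\left(q,p \right)} = \left(p + q\right) - 4 = -4 + p + q$)
$c{\left(Q \right)} = \sqrt{2} \sqrt{Q}$ ($c{\left(Q \right)} = \sqrt{2 Q} = \sqrt{2} \sqrt{Q}$)
$c{\left(U{\left(22,x{\left(-4 \right)} \right)} \right)} + 445248 = \sqrt{2} \sqrt{-4 + 8 \left(-4\right) + 22} + 445248 = \sqrt{2} \sqrt{-4 - 32 + 22} + 445248 = \sqrt{2} \sqrt{-14} + 445248 = \sqrt{2} i \sqrt{14} + 445248 = 2 i \sqrt{7} + 445248 = 445248 + 2 i \sqrt{7}$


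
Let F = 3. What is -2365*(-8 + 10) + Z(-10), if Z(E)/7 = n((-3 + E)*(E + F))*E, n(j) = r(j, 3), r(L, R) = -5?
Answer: -4380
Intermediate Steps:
n(j) = -5
Z(E) = -35*E (Z(E) = 7*(-5*E) = -35*E)
-2365*(-8 + 10) + Z(-10) = -2365*(-8 + 10) - 35*(-10) = -2365*2 + 350 = -215*22 + 350 = -4730 + 350 = -4380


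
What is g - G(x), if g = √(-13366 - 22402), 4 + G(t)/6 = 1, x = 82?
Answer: 18 + 2*I*√8942 ≈ 18.0 + 189.12*I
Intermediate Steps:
G(t) = -18 (G(t) = -24 + 6*1 = -24 + 6 = -18)
g = 2*I*√8942 (g = √(-35768) = 2*I*√8942 ≈ 189.12*I)
g - G(x) = 2*I*√8942 - 1*(-18) = 2*I*√8942 + 18 = 18 + 2*I*√8942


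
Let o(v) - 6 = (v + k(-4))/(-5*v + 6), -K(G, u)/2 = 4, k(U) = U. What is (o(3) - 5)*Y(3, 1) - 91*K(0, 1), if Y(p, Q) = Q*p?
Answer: 2194/3 ≈ 731.33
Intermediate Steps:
K(G, u) = -8 (K(G, u) = -2*4 = -8)
o(v) = 6 + (-4 + v)/(6 - 5*v) (o(v) = 6 + (v - 4)/(-5*v + 6) = 6 + (-4 + v)/(6 - 5*v))
(o(3) - 5)*Y(3, 1) - 91*K(0, 1) = ((-32 + 29*3)/(-6 + 5*3) - 5)*(1*3) - 91*(-8) = ((-32 + 87)/(-6 + 15) - 5)*3 + 728 = (55/9 - 5)*3 + 728 = (10/9)*3 + 728 = 10/3 + 728 = 2194/3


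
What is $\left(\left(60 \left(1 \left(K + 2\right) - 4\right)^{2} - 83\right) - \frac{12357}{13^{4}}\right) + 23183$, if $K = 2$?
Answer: $\frac{659746743}{28561} \approx 23100.0$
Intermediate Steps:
$\left(\left(60 \left(1 \left(K + 2\right) - 4\right)^{2} - 83\right) - \frac{12357}{13^{4}}\right) + 23183 = \left(\left(60 \left(1 \left(2 + 2\right) - 4\right)^{2} - 83\right) - \frac{12357}{13^{4}}\right) + 23183 = \left(\left(60 \left(1 \cdot 4 - 4\right)^{2} - 83\right) - \frac{12357}{28561}\right) + 23183 = \left(\left(60 \left(4 - 4\right)^{2} - 83\right) - \frac{12357}{28561}\right) + 23183 = \left(\left(60 \cdot 0^{2} - 83\right) - \frac{12357}{28561}\right) + 23183 = \left(\left(60 \cdot 0 - 83\right) - \frac{12357}{28561}\right) + 23183 = \left(\left(0 - 83\right) - \frac{12357}{28561}\right) + 23183 = \left(-83 - \frac{12357}{28561}\right) + 23183 = - \frac{2382920}{28561} + 23183 = \frac{659746743}{28561}$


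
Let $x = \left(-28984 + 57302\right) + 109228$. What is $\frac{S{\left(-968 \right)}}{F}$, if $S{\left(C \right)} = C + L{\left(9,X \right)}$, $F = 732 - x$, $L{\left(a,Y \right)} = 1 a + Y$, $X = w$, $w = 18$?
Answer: $\frac{941}{136814} \approx 0.006878$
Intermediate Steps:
$X = 18$
$L{\left(a,Y \right)} = Y + a$ ($L{\left(a,Y \right)} = a + Y = Y + a$)
$x = 137546$ ($x = 28318 + 109228 = 137546$)
$F = -136814$ ($F = 732 - 137546 = -136814$)
$S{\left(C \right)} = 27 + C$ ($S{\left(C \right)} = C + \left(18 + 9\right) = C + 27 = 27 + C$)
$\frac{S{\left(-968 \right)}}{F} = \frac{27 - 968}{-136814} = \left(-941\right) \left(- \frac{1}{136814}\right) = \frac{941}{136814}$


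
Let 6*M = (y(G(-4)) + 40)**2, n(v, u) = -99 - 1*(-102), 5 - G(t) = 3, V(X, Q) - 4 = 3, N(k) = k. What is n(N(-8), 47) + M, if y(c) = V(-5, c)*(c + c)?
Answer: 2321/3 ≈ 773.67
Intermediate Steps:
V(X, Q) = 7 (V(X, Q) = 4 + 3 = 7)
G(t) = 2 (G(t) = 5 - 1*3 = 5 - 3 = 2)
n(v, u) = 3 (n(v, u) = -99 + 102 = 3)
y(c) = 14*c (y(c) = 7*(c + c) = 7*(2*c) = 14*c)
M = 2312/3 (M = (14*2 + 40)**2/6 = (28 + 40)**2/6 = (1/6)*68**2 = (1/6)*4624 = 2312/3 ≈ 770.67)
n(N(-8), 47) + M = 3 + 2312/3 = 2321/3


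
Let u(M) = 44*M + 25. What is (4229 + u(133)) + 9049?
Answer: 19155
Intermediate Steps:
u(M) = 25 + 44*M
(4229 + u(133)) + 9049 = (4229 + (25 + 44*133)) + 9049 = (4229 + (25 + 5852)) + 9049 = (4229 + 5877) + 9049 = 10106 + 9049 = 19155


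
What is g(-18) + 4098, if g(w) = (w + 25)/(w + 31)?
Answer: 53281/13 ≈ 4098.5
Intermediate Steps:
g(w) = (25 + w)/(31 + w)
g(-18) + 4098 = (25 - 18)/(31 - 18) + 4098 = 7/13 + 4098 = 53281/13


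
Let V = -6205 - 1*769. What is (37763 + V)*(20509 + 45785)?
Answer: 2041125966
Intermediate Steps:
V = -6974 (V = -6205 - 769 = -6974)
(37763 + V)*(20509 + 45785) = (37763 - 6974)*(20509 + 45785) = 30789*66294 = 2041125966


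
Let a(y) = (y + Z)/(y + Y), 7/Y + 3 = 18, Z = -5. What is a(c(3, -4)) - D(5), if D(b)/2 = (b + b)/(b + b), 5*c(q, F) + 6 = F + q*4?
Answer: -95/13 ≈ -7.3077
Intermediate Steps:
c(q, F) = -6/5 + F/5 + 4*q/5 (c(q, F) = -6/5 + (F + q*4)/5 = -6/5 + (F + 4*q)/5 = -6/5 + (F/5 + 4*q/5) = -6/5 + F/5 + 4*q/5)
Y = 7/15 (Y = 7/(-3 + 18) = 7/15 ≈ 0.46667)
D(b) = 2 (D(b) = 2*((b + b)/(b + b)) = 2*((2*b)/((2*b))) = 2*((2*b)*(1/(2*b))) = 2*1 = 2)
a(y) = (-5 + y)/(7/15 + y) (a(y) = (y - 5)/(y + 7/15) = (-5 + y)/(7/15 + y))
a(c(3, -4)) - D(5) = 15*(-5 + (-6/5 + (1/5)*(-4) + (4/5)*3))/(7 + 15*(-6/5 + (1/5)*(-4) + (4/5)*3)) - 1*2 = 15*(-5 + (-6/5 - 4/5 + 12/5))/(7 + 15*(-6/5 - 4/5 + 12/5)) - 2 = 15*(-5 + 2/5)/(7 + 15*(2/5)) - 2 = 15*(-23/5)/(7 + 6) - 2 = 15*(-23/5)/13 - 2 = 15*(1/13)*(-23/5) - 2 = -69/13 - 2 = -95/13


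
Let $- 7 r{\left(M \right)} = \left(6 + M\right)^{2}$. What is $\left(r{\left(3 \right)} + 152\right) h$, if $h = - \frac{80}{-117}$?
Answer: $\frac{78640}{819} \approx 96.02$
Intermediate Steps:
$h = \frac{80}{117}$ ($h = \left(-80\right) \left(- \frac{1}{117}\right) = \frac{80}{117} \approx 0.68376$)
$r{\left(M \right)} = - \frac{\left(6 + M\right)^{2}}{7}$
$\left(r{\left(3 \right)} + 152\right) h = \left(- \frac{\left(6 + 3\right)^{2}}{7} + 152\right) \frac{80}{117} = \left(- \frac{9^{2}}{7} + 152\right) \frac{80}{117} = \left(\left(- \frac{1}{7}\right) 81 + 152\right) \frac{80}{117} = \left(- \frac{81}{7} + 152\right) \frac{80}{117} = \frac{983}{7} \cdot \frac{80}{117} = \frac{78640}{819}$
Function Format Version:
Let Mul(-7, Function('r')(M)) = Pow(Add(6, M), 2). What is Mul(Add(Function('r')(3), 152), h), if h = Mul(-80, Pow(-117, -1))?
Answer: Rational(78640, 819) ≈ 96.020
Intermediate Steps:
h = Rational(80, 117) (h = Mul(-80, Rational(-1, 117)) = Rational(80, 117) ≈ 0.68376)
Function('r')(M) = Mul(Rational(-1, 7), Pow(Add(6, M), 2))
Mul(Add(Function('r')(3), 152), h) = Mul(Add(Mul(Rational(-1, 7), Pow(Add(6, 3), 2)), 152), Rational(80, 117)) = Mul(Add(Mul(Rational(-1, 7), Pow(9, 2)), 152), Rational(80, 117)) = Mul(Add(Mul(Rational(-1, 7), 81), 152), Rational(80, 117)) = Mul(Add(Rational(-81, 7), 152), Rational(80, 117)) = Mul(Rational(983, 7), Rational(80, 117)) = Rational(78640, 819)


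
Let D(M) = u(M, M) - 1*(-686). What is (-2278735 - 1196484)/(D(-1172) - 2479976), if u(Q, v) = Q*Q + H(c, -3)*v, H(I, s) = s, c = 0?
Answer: 3475219/1102190 ≈ 3.1530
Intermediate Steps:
u(Q, v) = Q**2 - 3*v (u(Q, v) = Q*Q - 3*v = Q**2 - 3*v)
D(M) = 686 + M**2 - 3*M (D(M) = (M**2 - 3*M) - 1*(-686) = (M**2 - 3*M) + 686 = 686 + M**2 - 3*M)
(-2278735 - 1196484)/(D(-1172) - 2479976) = (-2278735 - 1196484)/((686 + (-1172)**2 - 3*(-1172)) - 2479976) = -3475219/((686 + 1373584 + 3516) - 2479976) = -3475219/(1377786 - 2479976) = -3475219/(-1102190) = -3475219*(-1/1102190) = 3475219/1102190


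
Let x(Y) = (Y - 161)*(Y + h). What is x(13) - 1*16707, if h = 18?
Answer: -21295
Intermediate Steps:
x(Y) = (-161 + Y)*(18 + Y) (x(Y) = (Y - 161)*(Y + 18) = (-161 + Y)*(18 + Y))
x(13) - 1*16707 = (-2898 + 13² - 143*13) - 1*16707 = (-2898 + 169 - 1859) - 16707 = -4588 - 16707 = -21295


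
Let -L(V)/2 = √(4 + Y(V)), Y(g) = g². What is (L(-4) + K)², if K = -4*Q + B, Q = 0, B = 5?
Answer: 105 - 40*√5 ≈ 15.557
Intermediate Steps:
K = 5 (K = -4*0 + 5 = 0 + 5 = 5)
L(V) = -2*√(4 + V²)
(L(-4) + K)² = (-2*√(4 + (-4)²) + 5)² = (-2*√(4 + 16) + 5)² = (-4*√5 + 5)² = (5 - 4*√5)²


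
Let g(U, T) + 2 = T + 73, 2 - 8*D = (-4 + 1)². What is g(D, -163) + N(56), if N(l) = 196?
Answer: 104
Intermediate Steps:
D = -7/8 (D = ¼ - (-4 + 1)²/8 = ¼ - ⅛*(-3)² = ¼ - ⅛*9 = ¼ - 9/8 = -7/8 ≈ -0.87500)
g(U, T) = 71 + T (g(U, T) = -2 + (T + 73) = -2 + (73 + T) = 71 + T)
g(D, -163) + N(56) = (71 - 163) + 196 = -92 + 196 = 104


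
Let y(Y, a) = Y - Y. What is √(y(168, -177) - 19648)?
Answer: 8*I*√307 ≈ 140.17*I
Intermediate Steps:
y(Y, a) = 0
√(y(168, -177) - 19648) = √(0 - 19648) = √(-19648) = 8*I*√307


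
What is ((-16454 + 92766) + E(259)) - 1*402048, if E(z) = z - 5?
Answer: -325482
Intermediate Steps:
E(z) = -5 + z
((-16454 + 92766) + E(259)) - 1*402048 = ((-16454 + 92766) + (-5 + 259)) - 1*402048 = (76312 + 254) - 402048 = 76566 - 402048 = -325482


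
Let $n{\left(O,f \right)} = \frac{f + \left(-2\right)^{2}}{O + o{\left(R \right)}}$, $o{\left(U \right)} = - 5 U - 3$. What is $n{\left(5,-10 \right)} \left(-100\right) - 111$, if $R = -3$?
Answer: $- \frac{1287}{17} \approx -75.706$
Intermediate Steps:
$o{\left(U \right)} = -3 - 5 U$
$n{\left(O,f \right)} = \frac{4 + f}{12 + O}$ ($n{\left(O,f \right)} = \frac{f + \left(-2\right)^{2}}{O - -12} = \frac{f + 4}{O + \left(-3 + 15\right)} = \frac{4 + f}{O + 12} = \frac{4 + f}{12 + O}$)
$n{\left(5,-10 \right)} \left(-100\right) - 111 = \frac{4 - 10}{12 + 5} \left(-100\right) - 111 = \frac{1}{17} \left(-6\right) \left(-100\right) - 111 = \left(- \frac{6}{17}\right) \left(-100\right) - 111 = \frac{600}{17} - 111 = - \frac{1287}{17}$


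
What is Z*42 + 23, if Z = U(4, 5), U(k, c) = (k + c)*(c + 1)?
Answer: 2291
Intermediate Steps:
U(k, c) = (1 + c)*(c + k) (U(k, c) = (c + k)*(1 + c) = (1 + c)*(c + k))
Z = 54 (Z = 5 + 4 + 5² + 5*4 = 5 + 4 + 25 + 20 = 54)
Z*42 + 23 = 54*42 + 23 = 2268 + 23 = 2291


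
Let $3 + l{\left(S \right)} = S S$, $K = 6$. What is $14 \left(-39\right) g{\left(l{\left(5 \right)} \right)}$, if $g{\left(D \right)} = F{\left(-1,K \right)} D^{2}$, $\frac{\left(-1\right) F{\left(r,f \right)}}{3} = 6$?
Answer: $4756752$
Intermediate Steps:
$F{\left(r,f \right)} = -18$ ($F{\left(r,f \right)} = \left(-3\right) 6 = -18$)
$l{\left(S \right)} = -3 + S^{2}$ ($l{\left(S \right)} = -3 + S S = -3 + S^{2}$)
$g{\left(D \right)} = - 18 D^{2}$
$14 \left(-39\right) g{\left(l{\left(5 \right)} \right)} = 14 \left(-39\right) \left(- 18 \left(-3 + 5^{2}\right)^{2}\right) = - 546 \left(- 18 \left(-3 + 25\right)^{2}\right) = - 546 \left(- 18 \cdot 22^{2}\right) = - 546 \left(\left(-18\right) 484\right) = \left(-546\right) \left(-8712\right) = 4756752$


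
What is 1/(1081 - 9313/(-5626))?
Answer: 5626/6091019 ≈ 0.00092365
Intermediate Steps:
1/(1081 - 9313/(-5626)) = 1/(1081 - 9313*(-1/5626)) = 1/(1081 + 9313/5626) = 1/(6091019/5626) = 5626/6091019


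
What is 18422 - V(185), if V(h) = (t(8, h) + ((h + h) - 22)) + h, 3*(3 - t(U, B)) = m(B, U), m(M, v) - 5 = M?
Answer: 53848/3 ≈ 17949.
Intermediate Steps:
m(M, v) = 5 + M
t(U, B) = 4/3 - B/3 (t(U, B) = 3 - (5 + B)/3 = 3 + (-5/3 - B/3) = 4/3 - B/3)
V(h) = -62/3 + 8*h/3 (V(h) = ((4/3 - h/3) + ((h + h) - 22)) + h = ((4/3 - h/3) + (2*h - 22)) + h = ((4/3 - h/3) + (-22 + 2*h)) + h = (-62/3 + 5*h/3) + h = -62/3 + 8*h/3)
18422 - V(185) = 18422 - (-62/3 + (8/3)*185) = 18422 - (-62/3 + 1480/3) = 18422 - 1*1418/3 = 18422 - 1418/3 = 53848/3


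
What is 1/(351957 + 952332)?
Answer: 1/1304289 ≈ 7.6670e-7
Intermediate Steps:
1/(351957 + 952332) = 1/1304289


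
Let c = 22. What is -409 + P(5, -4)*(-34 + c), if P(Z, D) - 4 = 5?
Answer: -517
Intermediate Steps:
P(Z, D) = 9 (P(Z, D) = 4 + 5 = 9)
-409 + P(5, -4)*(-34 + c) = -409 + 9*(-34 + 22) = -409 + 9*(-12) = -409 - 108 = -517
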